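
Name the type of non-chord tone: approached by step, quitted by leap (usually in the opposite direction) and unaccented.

Approach: by step. Departure: by leap. Metric position: weak.
Step in, leap out, from a weak position — an escape tone (échappée). (It is the mirror image of the appoggiatura, which leaps in and steps out on a strong beat.)

Escape tone.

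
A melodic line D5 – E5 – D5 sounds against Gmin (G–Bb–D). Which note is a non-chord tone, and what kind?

E5 is a neighbor tone.

The harmony at that moment is G minor triad (G, Bb, D); E5 is not a chord tone.
It is approached by step up from D5 and left by step down to D5.
Step away and step back to the same note — a neighbor tone (upper neighbor).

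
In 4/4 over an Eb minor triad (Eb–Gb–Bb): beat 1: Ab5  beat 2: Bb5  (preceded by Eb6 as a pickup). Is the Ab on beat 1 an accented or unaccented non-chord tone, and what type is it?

The harmony at that moment is Eb minor triad (Eb, Gb, Bb); Ab5 is not a chord tone.
It is approached by leap down from Eb6 and left by step up to Bb5.
Leap in, step out — an appoggiatura.
It falls on the downbeat, so it is accented.

Accented appoggiatura.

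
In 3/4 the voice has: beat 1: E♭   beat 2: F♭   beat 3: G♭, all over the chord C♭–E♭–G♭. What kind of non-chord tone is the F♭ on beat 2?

The harmony at that moment is C♭ major triad (C♭, E♭, G♭); F♭ is not a chord tone.
It is approached by step up from E♭ and left by step up to G♭.
Step in, step out in the same direction — a passing tone.

Passing tone.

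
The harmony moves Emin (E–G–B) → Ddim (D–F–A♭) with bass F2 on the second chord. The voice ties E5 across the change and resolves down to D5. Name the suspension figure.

7–6 suspension.

At the second chord the bass is F2. The suspended E5 lies a seventh above the bass; after resolving down by step to D5, the interval above the bass becomes a sixth.
Suspension figures are named by those two intervals: 7–6.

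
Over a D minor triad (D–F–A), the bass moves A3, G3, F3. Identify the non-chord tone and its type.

The harmony at that moment is D minor triad (D, F, A); G3 is not a chord tone.
It is approached by step down from A3 and left by step down to F3.
Step in, step out in the same direction — a passing tone.

G3 is a passing tone.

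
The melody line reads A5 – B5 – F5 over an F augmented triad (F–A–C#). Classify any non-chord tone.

B5 is an escape tone.

The harmony at that moment is F augmented triad (F, A, C#); B5 is not a chord tone.
It is approached by step up from A5 and left by leap down to F5.
Step in, leap out — an escape tone.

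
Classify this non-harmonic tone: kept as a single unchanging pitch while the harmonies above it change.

Pedal tone.

Approach: none. Departure: none — a single pitch is sustained while the chords change around it, passing through harmonies that do not contain it.
No melodic motion at all; the dissonance is created entirely by the moving harmonies against the stationary note — a pedal tone (pedal point).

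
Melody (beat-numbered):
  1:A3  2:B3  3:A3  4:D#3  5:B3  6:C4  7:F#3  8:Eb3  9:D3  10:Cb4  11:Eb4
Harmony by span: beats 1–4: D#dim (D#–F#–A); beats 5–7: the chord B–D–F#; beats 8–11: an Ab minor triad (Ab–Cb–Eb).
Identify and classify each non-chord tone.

B3 (beat 2) — neighbor tone; C4 (beat 6) — escape tone; D3 (beat 9) — escape tone.

The harmony at that moment is D# diminished triad (D#, F#, A); B3 is not a chord tone.
It is approached by step up from A3 and left by step down to A3.
Step away and step back to the same note — a neighbor tone (upper neighbor).
The harmony at that moment is B minor triad (B, D, F#); C4 is not a chord tone.
It is approached by step up from B3 and left by leap down to F#3.
Step in, leap out — an escape tone.
The harmony at that moment is Ab minor triad (Ab, Cb, Eb); D3 is not a chord tone.
It is approached by step down from Eb3 and left by leap up to Cb4.
Step in, leap out — an escape tone.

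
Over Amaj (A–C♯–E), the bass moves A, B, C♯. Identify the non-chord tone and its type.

The harmony at that moment is A major triad (A, C♯, E); B is not a chord tone.
It is approached by step up from A and left by step up to C♯.
Step in, step out in the same direction — a passing tone.

B is a passing tone.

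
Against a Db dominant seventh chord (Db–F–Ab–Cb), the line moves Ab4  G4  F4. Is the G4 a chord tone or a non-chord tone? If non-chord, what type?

The harmony at that moment is Db dominant seventh chord (Db, F, Ab, Cb); G4 is not a chord tone.
It is approached by step down from Ab4 and left by step down to F4.
Step in, step out in the same direction — a passing tone.

Non-chord tone — a passing tone.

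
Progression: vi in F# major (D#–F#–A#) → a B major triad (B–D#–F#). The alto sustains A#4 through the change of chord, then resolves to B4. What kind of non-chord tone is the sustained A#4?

The harmony at that moment is B major triad (B, D#, F#); A#4 is not a chord tone.
It is held over (the same pitch as the preceding A#4) and left by step up to B4.
Held over from the previous chord and resolving up by step — a retardation.

A#4 is a retardation.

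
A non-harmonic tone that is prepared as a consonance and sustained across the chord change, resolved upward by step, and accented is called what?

Retardation.

Approach: by preparation — the pitch is first a chord tone, then held (tied or repeated) while the harmony changes under it. Departure: up by step. Metric position: strong.
A prepared dissonance that resolves upward by step — a retardation. (The same figure resolving downward would be a suspension.)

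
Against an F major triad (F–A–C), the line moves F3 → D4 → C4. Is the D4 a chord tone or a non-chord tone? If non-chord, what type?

The harmony at that moment is F major triad (F, A, C); D4 is not a chord tone.
It is approached by leap up from F3 and left by step down to C4.
Leap in, step out — an appoggiatura.

Non-chord tone — an appoggiatura.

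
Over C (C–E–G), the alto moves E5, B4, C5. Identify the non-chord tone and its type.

B4 is an appoggiatura.

The harmony at that moment is C major triad (C, E, G); B4 is not a chord tone.
It is approached by leap down from E5 and left by step up to C5.
Leap in, step out — an appoggiatura.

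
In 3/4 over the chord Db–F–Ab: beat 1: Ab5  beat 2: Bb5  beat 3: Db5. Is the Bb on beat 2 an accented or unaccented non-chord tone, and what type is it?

The harmony at that moment is Db major triad (Db, F, Ab); Bb5 is not a chord tone.
It is approached by step up from Ab5 and left by leap down to Db5.
Step in, leap out — an escape tone.
It falls on a weak beat, so it is unaccented.

Unaccented escape tone.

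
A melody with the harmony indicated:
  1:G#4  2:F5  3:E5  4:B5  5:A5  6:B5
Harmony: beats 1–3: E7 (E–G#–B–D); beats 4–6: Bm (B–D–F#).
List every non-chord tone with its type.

The harmony at that moment is E dominant seventh chord (E, G#, B, D); F5 is not a chord tone.
It is approached by leap up from G#4 and left by step down to E5.
Leap in, step out — an appoggiatura.
The harmony at that moment is B minor triad (B, D, F#); A5 is not a chord tone.
It is approached by step down from B5 and left by step up to B5.
Step away and step back to the same note — a neighbor tone (lower neighbor).

F5 (beat 2) — appoggiatura; A5 (beat 5) — neighbor tone.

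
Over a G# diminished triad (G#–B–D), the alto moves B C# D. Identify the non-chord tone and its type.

The harmony at that moment is G# diminished triad (G#, B, D); C# is not a chord tone.
It is approached by step up from B and left by step up to D.
Step in, step out in the same direction — a passing tone.

C# is a passing tone.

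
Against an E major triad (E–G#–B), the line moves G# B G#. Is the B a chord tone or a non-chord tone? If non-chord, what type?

Chord tone (the fifth of E major triad).

E major triad contains E, G#, B; B is the fifth, so it is a chord tone.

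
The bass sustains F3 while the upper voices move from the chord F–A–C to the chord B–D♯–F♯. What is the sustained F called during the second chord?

Pedal tone (pedal point).

The harmony at that moment is B major triad (B, D♯, F♯); F3 is not a chord tone.
It is held over (the same pitch as the preceding F3) and then sustained as the same pitch into the next harmony.
Sustained through a change of harmony — a pedal tone.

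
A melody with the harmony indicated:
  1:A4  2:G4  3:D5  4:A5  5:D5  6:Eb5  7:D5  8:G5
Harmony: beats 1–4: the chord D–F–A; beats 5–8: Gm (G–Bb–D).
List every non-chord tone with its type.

The harmony at that moment is D minor triad (D, F, A); G4 is not a chord tone.
It is approached by step down from A4 and left by leap up to D5.
Step in, leap out — an escape tone.
The harmony at that moment is G minor triad (G, Bb, D); Eb5 is not a chord tone.
It is approached by step up from D5 and left by step down to D5.
Step away and step back to the same note — a neighbor tone (upper neighbor).

G4 (beat 2) — escape tone; Eb5 (beat 6) — neighbor tone.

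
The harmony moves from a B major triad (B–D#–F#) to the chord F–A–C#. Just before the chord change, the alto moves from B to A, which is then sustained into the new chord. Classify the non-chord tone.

A is an anticipation.

The harmony at that moment is B major triad (B, D#, F#); A is not a chord tone.
It is approached by step down from B and then sustained as the same pitch into the next harmony.
Arriving early and becoming a chord tone when the harmony changes — an anticipation.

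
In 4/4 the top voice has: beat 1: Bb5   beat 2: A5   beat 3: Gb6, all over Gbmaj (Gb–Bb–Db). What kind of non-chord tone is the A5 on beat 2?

Escape tone.

The harmony at that moment is Gb major triad (Gb, Bb, Db); A5 is not a chord tone.
It is approached by step down from Bb5 and left by leap up to Gb6.
Step in, leap out, on a weak beat — an escape tone.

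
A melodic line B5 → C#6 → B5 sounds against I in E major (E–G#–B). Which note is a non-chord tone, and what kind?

The harmony at that moment is E major triad (E, G#, B); C#6 is not a chord tone.
It is approached by step up from B5 and left by step down to B5.
Step away and step back to the same note — a neighbor tone (upper neighbor).

C#6 is a neighbor tone.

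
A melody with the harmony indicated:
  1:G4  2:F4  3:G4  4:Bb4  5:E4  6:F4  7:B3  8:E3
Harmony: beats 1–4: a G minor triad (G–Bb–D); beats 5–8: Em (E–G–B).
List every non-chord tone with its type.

F4 (beat 2) — neighbor tone; F4 (beat 6) — escape tone.

The harmony at that moment is G minor triad (G, Bb, D); F4 is not a chord tone.
It is approached by step down from G4 and left by step up to G4.
Step away and step back to the same note — a neighbor tone (lower neighbor).
The harmony at that moment is E minor triad (E, G, B); F4 is not a chord tone.
It is approached by step up from E4 and left by leap down to B3.
Step in, leap out — an escape tone.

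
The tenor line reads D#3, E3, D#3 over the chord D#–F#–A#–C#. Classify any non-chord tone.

E3 is a neighbor tone.

The harmony at that moment is D# minor seventh chord (D#, F#, A#, C#); E3 is not a chord tone.
It is approached by step up from D#3 and left by step down to D#3.
Step away and step back to the same note — a neighbor tone (upper neighbor).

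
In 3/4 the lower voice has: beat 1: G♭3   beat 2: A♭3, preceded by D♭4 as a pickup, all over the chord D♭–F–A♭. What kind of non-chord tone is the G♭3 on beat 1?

Appoggiatura.

The harmony at that moment is D♭ major triad (D♭, F, A♭); G♭3 is not a chord tone.
It is approached by leap down from D♭4 and left by step up to A♭3.
Leap in, step out, metrically accented — an appoggiatura.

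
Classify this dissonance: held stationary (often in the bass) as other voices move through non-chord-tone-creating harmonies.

Approach: none. Departure: none — a single pitch is sustained while the chords change around it, passing through harmonies that do not contain it.
No melodic motion at all; the dissonance is created entirely by the moving harmonies against the stationary note — a pedal tone (pedal point).

Pedal tone.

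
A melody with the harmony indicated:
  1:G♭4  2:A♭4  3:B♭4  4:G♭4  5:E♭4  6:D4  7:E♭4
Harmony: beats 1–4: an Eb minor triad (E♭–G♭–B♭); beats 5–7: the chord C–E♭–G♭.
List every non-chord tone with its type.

A♭4 (beat 2) — passing tone; D4 (beat 6) — neighbor tone.

The harmony at that moment is E♭ minor triad (E♭, G♭, B♭); A♭4 is not a chord tone.
It is approached by step up from G♭4 and left by step up to B♭4.
Step in, step out in the same direction — a passing tone.
The harmony at that moment is C diminished triad (C, E♭, G♭); D4 is not a chord tone.
It is approached by step down from E♭4 and left by step up to E♭4.
Step away and step back to the same note — a neighbor tone (lower neighbor).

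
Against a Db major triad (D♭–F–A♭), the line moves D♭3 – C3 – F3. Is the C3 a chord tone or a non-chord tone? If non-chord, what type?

Non-chord tone — an escape tone.

The harmony at that moment is D♭ major triad (D♭, F, A♭); C3 is not a chord tone.
It is approached by step down from D♭3 and left by leap up to F3.
Step in, leap out — an escape tone.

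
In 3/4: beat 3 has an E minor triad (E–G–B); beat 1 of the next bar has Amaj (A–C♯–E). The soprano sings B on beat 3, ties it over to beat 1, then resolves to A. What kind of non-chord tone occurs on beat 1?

The harmony at that moment is A major triad (A, C♯, E); B is not a chord tone.
It is held over (the same pitch as the preceding B) and left by step down to A.
Held over from the previous chord and resolving down by step — a suspension.

Suspension.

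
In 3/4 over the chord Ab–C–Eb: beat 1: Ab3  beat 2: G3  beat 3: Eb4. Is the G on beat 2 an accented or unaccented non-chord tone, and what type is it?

Unaccented escape tone.

The harmony at that moment is Ab major triad (Ab, C, Eb); G3 is not a chord tone.
It is approached by step down from Ab3 and left by leap up to Eb4.
Step in, leap out — an escape tone.
It falls on a weak beat, so it is unaccented.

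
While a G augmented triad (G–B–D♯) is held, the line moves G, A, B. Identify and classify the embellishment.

The harmony at that moment is G augmented triad (G, B, D♯); A is not a chord tone.
It is approached by step up from G and left by step up to B.
Step in, step out in the same direction — a passing tone.

A is a passing tone.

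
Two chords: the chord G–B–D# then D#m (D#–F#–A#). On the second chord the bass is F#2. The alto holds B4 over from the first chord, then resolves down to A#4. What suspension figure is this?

4–3 suspension.

At the second chord the bass is F#2. The suspended B4 lies a fourth above the bass; after resolving down by step to A#4, the interval above the bass becomes a third.
Suspension figures are named by those two intervals: 4–3.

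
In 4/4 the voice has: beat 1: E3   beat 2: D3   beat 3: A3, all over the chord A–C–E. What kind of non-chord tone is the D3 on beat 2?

The harmony at that moment is A minor triad (A, C, E); D3 is not a chord tone.
It is approached by step down from E3 and left by leap up to A3.
Step in, leap out, on a weak beat — an escape tone.

Escape tone.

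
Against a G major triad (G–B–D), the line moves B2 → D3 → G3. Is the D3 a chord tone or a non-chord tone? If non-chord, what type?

G major triad contains G, B, D; D is the fifth, so it is a chord tone.

Chord tone (the fifth of G major triad).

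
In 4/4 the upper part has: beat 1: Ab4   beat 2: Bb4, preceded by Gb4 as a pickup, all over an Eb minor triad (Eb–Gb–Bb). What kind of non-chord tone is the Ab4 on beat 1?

Passing tone.

The harmony at that moment is Eb minor triad (Eb, Gb, Bb); Ab4 is not a chord tone.
It is approached by step up from Gb4 and left by step up to Bb4.
Step in, step out in the same direction — a passing tone.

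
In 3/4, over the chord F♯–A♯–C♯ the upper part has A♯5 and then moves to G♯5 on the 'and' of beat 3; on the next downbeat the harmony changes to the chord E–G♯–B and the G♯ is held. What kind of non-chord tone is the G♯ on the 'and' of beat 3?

Anticipation.

The harmony at that moment is F♯ major triad (F♯, A♯, C♯); G♯5 is not a chord tone.
It is approached by step down from A♯5 and then sustained as the same pitch into the next harmony.
Arriving early and becoming a chord tone when the harmony changes — an anticipation.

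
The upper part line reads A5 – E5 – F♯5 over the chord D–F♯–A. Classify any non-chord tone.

E5 is an appoggiatura.

The harmony at that moment is D major triad (D, F♯, A); E5 is not a chord tone.
It is approached by leap down from A5 and left by step up to F♯5.
Leap in, step out — an appoggiatura.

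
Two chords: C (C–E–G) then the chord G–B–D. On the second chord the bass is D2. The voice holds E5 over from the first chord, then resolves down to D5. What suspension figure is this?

At the second chord the bass is D2. The suspended E5 lies a ninth above the bass; after resolving down by step to D5, the interval above the bass becomes an octave.
Suspension figures are named by those two intervals: 9–8.

9–8 suspension.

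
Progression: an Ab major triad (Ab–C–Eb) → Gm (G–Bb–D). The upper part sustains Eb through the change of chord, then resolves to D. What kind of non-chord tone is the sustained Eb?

The harmony at that moment is G minor triad (G, Bb, D); Eb is not a chord tone.
It is held over (the same pitch as the preceding Eb) and left by step down to D.
Held over from the previous chord and resolving down by step — a suspension.

Eb is a suspension.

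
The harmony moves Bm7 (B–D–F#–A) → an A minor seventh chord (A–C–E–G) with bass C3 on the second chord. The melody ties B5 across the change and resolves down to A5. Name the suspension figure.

At the second chord the bass is C3. The suspended B5 lies a seventh above the bass; after resolving down by step to A5, the interval above the bass becomes a sixth.
Suspension figures are named by those two intervals: 7–6.

7–6 suspension.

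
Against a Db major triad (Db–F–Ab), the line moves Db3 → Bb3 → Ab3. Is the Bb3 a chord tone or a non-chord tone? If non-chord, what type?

The harmony at that moment is Db major triad (Db, F, Ab); Bb3 is not a chord tone.
It is approached by leap up from Db3 and left by step down to Ab3.
Leap in, step out — an appoggiatura.

Non-chord tone — an appoggiatura.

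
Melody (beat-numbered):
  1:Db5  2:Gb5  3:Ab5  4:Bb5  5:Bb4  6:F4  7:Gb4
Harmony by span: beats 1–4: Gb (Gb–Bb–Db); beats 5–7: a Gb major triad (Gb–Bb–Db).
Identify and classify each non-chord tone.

The harmony at that moment is Gb major triad (Gb, Bb, Db); Ab5 is not a chord tone.
It is approached by step up from Gb5 and left by step up to Bb5.
Step in, step out in the same direction — a passing tone.
The harmony at that moment is Gb major triad (Gb, Bb, Db); F4 is not a chord tone.
It is approached by leap down from Bb4 and left by step up to Gb4.
Leap in, step out — an appoggiatura.

Ab5 (beat 3) — passing tone; F4 (beat 6) — appoggiatura.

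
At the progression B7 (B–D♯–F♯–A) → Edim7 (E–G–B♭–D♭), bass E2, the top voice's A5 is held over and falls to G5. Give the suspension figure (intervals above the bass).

At the second chord the bass is E2. The suspended A5 lies a fourth above the bass; after resolving down by step to G5, the interval above the bass becomes a third.
Suspension figures are named by those two intervals: 4–3.

4–3 suspension.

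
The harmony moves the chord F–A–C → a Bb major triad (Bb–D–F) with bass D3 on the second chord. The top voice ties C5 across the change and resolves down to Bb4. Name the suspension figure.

At the second chord the bass is D3. The suspended C5 lies a seventh above the bass; after resolving down by step to Bb4, the interval above the bass becomes a sixth.
Suspension figures are named by those two intervals: 7–6.

7–6 suspension.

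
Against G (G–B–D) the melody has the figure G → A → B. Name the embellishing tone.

The harmony at that moment is G major triad (G, B, D); A is not a chord tone.
It is approached by step up from G and left by step up to B.
Step in, step out in the same direction — a passing tone.

A is a passing tone.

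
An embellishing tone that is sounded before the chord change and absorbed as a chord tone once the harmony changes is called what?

Anticipation.

Approach: ahead of the chord change (typically by step), so it is dissonant against the current harmony. Departure: none — the same pitch is restated or held and is a chord tone of the new harmony.
Dissonant first, consonant once the harmony catches up: the note simply arrives early — an anticipation. (The reverse timing, consonant first and dissonant after the change, would be a suspension or retardation.)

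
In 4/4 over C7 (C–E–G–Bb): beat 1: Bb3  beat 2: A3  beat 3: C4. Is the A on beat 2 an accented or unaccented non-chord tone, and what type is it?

Unaccented escape tone.

The harmony at that moment is C dominant seventh chord (C, E, G, Bb); A3 is not a chord tone.
It is approached by step down from Bb3 and left by leap up to C4.
Step in, leap out — an escape tone.
It falls on a weak beat, so it is unaccented.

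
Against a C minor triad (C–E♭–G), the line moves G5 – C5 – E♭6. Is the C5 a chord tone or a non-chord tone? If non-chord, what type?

C minor triad contains C, E♭, G; C is the root, so it is a chord tone.

Chord tone (the root of C minor triad).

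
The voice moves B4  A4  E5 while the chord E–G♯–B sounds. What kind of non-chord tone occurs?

A4 is an escape tone.

The harmony at that moment is E major triad (E, G♯, B); A4 is not a chord tone.
It is approached by step down from B4 and left by leap up to E5.
Step in, leap out — an escape tone.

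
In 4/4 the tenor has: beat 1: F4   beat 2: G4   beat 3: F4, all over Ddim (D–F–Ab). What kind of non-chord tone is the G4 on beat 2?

Upper neighbor tone.

The harmony at that moment is D diminished triad (D, F, Ab); G4 is not a chord tone.
It is approached by step up from F4 and left by step down to F4.
Step away and step back to the same note — a neighbor tone (upper neighbor).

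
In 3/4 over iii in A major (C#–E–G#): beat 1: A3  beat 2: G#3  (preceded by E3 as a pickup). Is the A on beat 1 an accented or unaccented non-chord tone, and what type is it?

The harmony at that moment is C# minor triad (C#, E, G#); A3 is not a chord tone.
It is approached by leap up from E3 and left by step down to G#3.
Leap in, step out — an appoggiatura.
It falls on the downbeat, so it is accented.

Accented appoggiatura.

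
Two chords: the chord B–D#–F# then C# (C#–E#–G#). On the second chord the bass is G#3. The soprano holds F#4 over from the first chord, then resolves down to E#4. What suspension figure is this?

7–6 suspension.

At the second chord the bass is G#3. The suspended F#4 lies a seventh above the bass; after resolving down by step to E#4, the interval above the bass becomes a sixth.
Suspension figures are named by those two intervals: 7–6.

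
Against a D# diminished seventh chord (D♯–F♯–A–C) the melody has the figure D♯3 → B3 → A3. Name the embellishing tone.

B3 is an appoggiatura.

The harmony at that moment is D♯ diminished seventh chord (D♯, F♯, A, C); B3 is not a chord tone.
It is approached by leap up from D♯3 and left by step down to A3.
Leap in, step out — an appoggiatura.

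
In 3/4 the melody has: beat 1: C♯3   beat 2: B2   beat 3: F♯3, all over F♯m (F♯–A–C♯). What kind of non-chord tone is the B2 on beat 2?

The harmony at that moment is F♯ minor triad (F♯, A, C♯); B2 is not a chord tone.
It is approached by step down from C♯3 and left by leap up to F♯3.
Step in, leap out, on a weak beat — an escape tone.

Escape tone.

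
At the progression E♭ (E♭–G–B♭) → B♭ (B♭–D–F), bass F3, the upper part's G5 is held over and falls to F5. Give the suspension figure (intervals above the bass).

At the second chord the bass is F3. The suspended G5 lies a ninth above the bass; after resolving down by step to F5, the interval above the bass becomes an octave.
Suspension figures are named by those two intervals: 9–8.

9–8 suspension.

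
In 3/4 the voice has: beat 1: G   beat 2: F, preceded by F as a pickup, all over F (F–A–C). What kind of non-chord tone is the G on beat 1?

The harmony at that moment is F major triad (F, A, C); G is not a chord tone.
It is approached by step up from F and left by step down to F.
Step away and step back to the same note — a neighbor tone (upper neighbor).

Upper neighbor tone.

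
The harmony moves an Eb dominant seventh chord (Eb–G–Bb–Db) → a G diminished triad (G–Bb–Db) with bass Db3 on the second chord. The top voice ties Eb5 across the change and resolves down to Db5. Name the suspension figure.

9–8 suspension.

At the second chord the bass is Db3. The suspended Eb5 lies a ninth above the bass; after resolving down by step to Db5, the interval above the bass becomes an octave.
Suspension figures are named by those two intervals: 9–8.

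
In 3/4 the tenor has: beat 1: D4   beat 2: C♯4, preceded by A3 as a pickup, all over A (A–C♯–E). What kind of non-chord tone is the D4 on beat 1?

The harmony at that moment is A major triad (A, C♯, E); D4 is not a chord tone.
It is approached by leap up from A3 and left by step down to C♯4.
Leap in, step out, metrically accented — an appoggiatura.

Appoggiatura.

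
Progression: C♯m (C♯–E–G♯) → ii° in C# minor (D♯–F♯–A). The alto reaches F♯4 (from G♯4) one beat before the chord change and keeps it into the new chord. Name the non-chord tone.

F♯4 is an anticipation.

The harmony at that moment is C♯ minor triad (C♯, E, G♯); F♯4 is not a chord tone.
It is approached by step down from G♯4 and then sustained as the same pitch into the next harmony.
Arriving early and becoming a chord tone when the harmony changes — an anticipation.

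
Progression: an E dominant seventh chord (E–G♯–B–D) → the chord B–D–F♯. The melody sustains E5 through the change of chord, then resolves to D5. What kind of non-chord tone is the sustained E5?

E5 is a suspension.

The harmony at that moment is B minor triad (B, D, F♯); E5 is not a chord tone.
It is held over (the same pitch as the preceding E5) and left by step down to D5.
Held over from the previous chord and resolving down by step — a suspension.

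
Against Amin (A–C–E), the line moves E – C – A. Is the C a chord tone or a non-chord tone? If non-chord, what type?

Chord tone (the third of A minor triad).

A minor triad contains A, C, E; C is the third, so it is a chord tone.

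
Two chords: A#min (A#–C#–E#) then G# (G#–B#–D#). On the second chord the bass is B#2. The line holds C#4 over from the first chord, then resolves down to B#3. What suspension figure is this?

At the second chord the bass is B#2. The suspended C#4 lies a ninth above the bass; after resolving down by step to B#3, the interval above the bass becomes an octave.
Suspension figures are named by those two intervals: 9–8.

9–8 suspension.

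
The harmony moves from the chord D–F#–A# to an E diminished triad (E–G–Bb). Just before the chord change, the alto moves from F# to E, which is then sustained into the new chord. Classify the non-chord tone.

The harmony at that moment is D augmented triad (D, F#, A#); E is not a chord tone.
It is approached by step down from F# and then sustained as the same pitch into the next harmony.
Arriving early and becoming a chord tone when the harmony changes — an anticipation.

E is an anticipation.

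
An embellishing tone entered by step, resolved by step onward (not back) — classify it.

Passing tone.

Approach: by step. Departure: by step, continuing in the same direction.
Stepwise on both sides with no change of direction means the note fills in the space between two different chord tones — a passing tone. (Had it turned back to its starting note it would be a neighbor tone instead.)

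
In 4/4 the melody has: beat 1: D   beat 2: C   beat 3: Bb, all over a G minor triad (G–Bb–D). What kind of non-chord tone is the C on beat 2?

The harmony at that moment is G minor triad (G, Bb, D); C is not a chord tone.
It is approached by step down from D and left by step down to Bb.
Step in, step out in the same direction — a passing tone.

Passing tone.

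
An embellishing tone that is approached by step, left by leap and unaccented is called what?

Approach: by step. Departure: by leap. Metric position: weak.
Step in, leap out, from a weak position — an escape tone (échappée). (It is the mirror image of the appoggiatura, which leaps in and steps out on a strong beat.)

Escape tone.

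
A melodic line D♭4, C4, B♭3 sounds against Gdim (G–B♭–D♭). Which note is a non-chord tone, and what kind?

C4 is a passing tone.

The harmony at that moment is G diminished triad (G, B♭, D♭); C4 is not a chord tone.
It is approached by step down from D♭4 and left by step down to B♭3.
Step in, step out in the same direction — a passing tone.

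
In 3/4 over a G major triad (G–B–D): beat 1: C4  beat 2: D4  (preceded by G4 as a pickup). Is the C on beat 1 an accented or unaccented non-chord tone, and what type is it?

The harmony at that moment is G major triad (G, B, D); C4 is not a chord tone.
It is approached by leap down from G4 and left by step up to D4.
Leap in, step out — an appoggiatura.
It falls on the downbeat, so it is accented.

Accented appoggiatura.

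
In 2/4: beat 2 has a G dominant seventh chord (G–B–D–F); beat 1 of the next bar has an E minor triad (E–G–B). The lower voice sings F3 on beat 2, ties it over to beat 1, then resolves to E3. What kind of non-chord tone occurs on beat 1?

Suspension.

The harmony at that moment is E minor triad (E, G, B); F3 is not a chord tone.
It is held over (the same pitch as the preceding F3) and left by step down to E3.
Held over from the previous chord and resolving down by step — a suspension.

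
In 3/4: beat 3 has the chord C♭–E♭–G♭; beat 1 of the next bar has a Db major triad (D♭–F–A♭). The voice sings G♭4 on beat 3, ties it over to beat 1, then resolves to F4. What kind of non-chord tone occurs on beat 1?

The harmony at that moment is D♭ major triad (D♭, F, A♭); G♭4 is not a chord tone.
It is held over (the same pitch as the preceding G♭4) and left by step down to F4.
Held over from the previous chord and resolving down by step — a suspension.

Suspension.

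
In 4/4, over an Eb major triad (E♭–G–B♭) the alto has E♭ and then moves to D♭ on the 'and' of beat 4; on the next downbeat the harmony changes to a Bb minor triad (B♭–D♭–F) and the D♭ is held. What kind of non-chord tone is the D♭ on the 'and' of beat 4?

Anticipation.

The harmony at that moment is E♭ major triad (E♭, G, B♭); D♭ is not a chord tone.
It is approached by step down from E♭ and then sustained as the same pitch into the next harmony.
Arriving early and becoming a chord tone when the harmony changes — an anticipation.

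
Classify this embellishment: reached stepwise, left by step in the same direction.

Approach: by step. Departure: by step, continuing in the same direction.
Stepwise on both sides with no change of direction means the note fills in the space between two different chord tones — a passing tone. (Had it turned back to its starting note it would be a neighbor tone instead.)

Passing tone.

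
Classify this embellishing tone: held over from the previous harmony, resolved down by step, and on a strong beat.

Suspension.

Approach: by preparation — the pitch is first a chord tone, then held (tied or repeated) while the harmony changes under it. Departure: down by step. Metric position: strong.
A prepared dissonance that resolves downward by step — a suspension. (The same figure resolving upward would be a retardation.)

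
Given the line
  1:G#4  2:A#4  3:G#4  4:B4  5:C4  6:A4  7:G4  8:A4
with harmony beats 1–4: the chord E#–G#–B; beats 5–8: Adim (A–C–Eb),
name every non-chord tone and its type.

The harmony at that moment is E# diminished triad (E#, G#, B); A#4 is not a chord tone.
It is approached by step up from G#4 and left by step down to G#4.
Step away and step back to the same note — a neighbor tone (upper neighbor).
The harmony at that moment is A diminished triad (A, C, Eb); G4 is not a chord tone.
It is approached by step down from A4 and left by step up to A4.
Step away and step back to the same note — a neighbor tone (lower neighbor).

A#4 (beat 2) — neighbor tone; G4 (beat 7) — neighbor tone.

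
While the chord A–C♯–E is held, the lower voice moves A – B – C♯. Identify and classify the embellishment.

B is a passing tone.

The harmony at that moment is A major triad (A, C♯, E); B is not a chord tone.
It is approached by step up from A and left by step up to C♯.
Step in, step out in the same direction — a passing tone.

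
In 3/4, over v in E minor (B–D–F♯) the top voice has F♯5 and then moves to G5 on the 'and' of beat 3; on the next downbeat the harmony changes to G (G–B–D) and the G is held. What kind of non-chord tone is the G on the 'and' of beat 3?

The harmony at that moment is B minor triad (B, D, F♯); G5 is not a chord tone.
It is approached by step up from F♯5 and then sustained as the same pitch into the next harmony.
Arriving early and becoming a chord tone when the harmony changes — an anticipation.

Anticipation.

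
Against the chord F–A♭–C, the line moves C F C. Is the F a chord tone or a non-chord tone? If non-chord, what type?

F minor triad contains F, A♭, C; F is the root, so it is a chord tone.

Chord tone (the root of F minor triad).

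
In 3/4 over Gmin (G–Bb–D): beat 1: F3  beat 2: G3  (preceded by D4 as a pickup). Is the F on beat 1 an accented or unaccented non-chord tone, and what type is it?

The harmony at that moment is G minor triad (G, Bb, D); F3 is not a chord tone.
It is approached by leap down from D4 and left by step up to G3.
Leap in, step out — an appoggiatura.
It falls on the downbeat, so it is accented.

Accented appoggiatura.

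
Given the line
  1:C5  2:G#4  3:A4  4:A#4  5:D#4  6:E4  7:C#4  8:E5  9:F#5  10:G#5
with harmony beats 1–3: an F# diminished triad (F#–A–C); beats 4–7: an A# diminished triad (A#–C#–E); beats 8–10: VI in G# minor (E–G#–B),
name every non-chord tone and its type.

The harmony at that moment is F# diminished triad (F#, A, C); G#4 is not a chord tone.
It is approached by leap down from C5 and left by step up to A4.
Leap in, step out — an appoggiatura.
The harmony at that moment is A# diminished triad (A#, C#, E); D#4 is not a chord tone.
It is approached by leap down from A#4 and left by step up to E4.
Leap in, step out — an appoggiatura.
The harmony at that moment is E major triad (E, G#, B); F#5 is not a chord tone.
It is approached by step up from E5 and left by step up to G#5.
Step in, step out in the same direction — a passing tone.

G#4 (beat 2) — appoggiatura; D#4 (beat 5) — appoggiatura; F#5 (beat 9) — passing tone.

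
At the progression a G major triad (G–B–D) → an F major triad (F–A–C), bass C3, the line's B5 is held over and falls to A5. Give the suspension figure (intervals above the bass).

At the second chord the bass is C3. The suspended B5 lies a seventh above the bass; after resolving down by step to A5, the interval above the bass becomes a sixth.
Suspension figures are named by those two intervals: 7–6.

7–6 suspension.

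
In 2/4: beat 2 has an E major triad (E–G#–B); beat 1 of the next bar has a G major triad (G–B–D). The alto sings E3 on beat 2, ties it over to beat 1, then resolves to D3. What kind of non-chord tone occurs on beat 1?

Suspension.

The harmony at that moment is G major triad (G, B, D); E3 is not a chord tone.
It is held over (the same pitch as the preceding E3) and left by step down to D3.
Held over from the previous chord and resolving down by step — a suspension.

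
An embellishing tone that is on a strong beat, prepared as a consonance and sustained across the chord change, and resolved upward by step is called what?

Approach: by preparation — the pitch is first a chord tone, then held (tied or repeated) while the harmony changes under it. Departure: up by step. Metric position: strong.
A prepared dissonance that resolves upward by step — a retardation. (The same figure resolving downward would be a suspension.)

Retardation.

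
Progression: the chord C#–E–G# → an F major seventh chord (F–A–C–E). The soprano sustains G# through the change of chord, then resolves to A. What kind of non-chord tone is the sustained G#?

G# is a retardation.

The harmony at that moment is F major seventh chord (F, A, C, E); G# is not a chord tone.
It is held over (the same pitch as the preceding G#) and left by step up to A.
Held over from the previous chord and resolving up by step — a retardation.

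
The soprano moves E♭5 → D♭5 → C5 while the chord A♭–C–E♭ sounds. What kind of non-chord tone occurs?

D♭5 is a passing tone.

The harmony at that moment is A♭ major triad (A♭, C, E♭); D♭5 is not a chord tone.
It is approached by step down from E♭5 and left by step down to C5.
Step in, step out in the same direction — a passing tone.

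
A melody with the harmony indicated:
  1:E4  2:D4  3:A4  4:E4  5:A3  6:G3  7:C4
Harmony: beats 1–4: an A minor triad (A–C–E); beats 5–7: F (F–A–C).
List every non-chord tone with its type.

The harmony at that moment is A minor triad (A, C, E); D4 is not a chord tone.
It is approached by step down from E4 and left by leap up to A4.
Step in, leap out — an escape tone.
The harmony at that moment is F major triad (F, A, C); G3 is not a chord tone.
It is approached by step down from A3 and left by leap up to C4.
Step in, leap out — an escape tone.

D4 (beat 2) — escape tone; G3 (beat 6) — escape tone.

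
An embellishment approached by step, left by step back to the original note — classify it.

Neighbor tone.

Approach: by step. Departure: by step in the opposite direction, back to the starting pitch.
Stepwise on both sides but reversing to return to the same chord tone — a neighbor tone. (Had it continued onward in the same direction it would be a passing tone instead.)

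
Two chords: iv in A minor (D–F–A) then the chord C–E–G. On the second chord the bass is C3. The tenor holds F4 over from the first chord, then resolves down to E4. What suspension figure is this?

At the second chord the bass is C3. The suspended F4 lies a fourth above the bass; after resolving down by step to E4, the interval above the bass becomes a third.
Suspension figures are named by those two intervals: 4–3.

4–3 suspension.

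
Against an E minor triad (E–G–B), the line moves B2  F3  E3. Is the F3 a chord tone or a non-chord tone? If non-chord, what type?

Non-chord tone — an appoggiatura.

The harmony at that moment is E minor triad (E, G, B); F3 is not a chord tone.
It is approached by leap up from B2 and left by step down to E3.
Leap in, step out — an appoggiatura.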